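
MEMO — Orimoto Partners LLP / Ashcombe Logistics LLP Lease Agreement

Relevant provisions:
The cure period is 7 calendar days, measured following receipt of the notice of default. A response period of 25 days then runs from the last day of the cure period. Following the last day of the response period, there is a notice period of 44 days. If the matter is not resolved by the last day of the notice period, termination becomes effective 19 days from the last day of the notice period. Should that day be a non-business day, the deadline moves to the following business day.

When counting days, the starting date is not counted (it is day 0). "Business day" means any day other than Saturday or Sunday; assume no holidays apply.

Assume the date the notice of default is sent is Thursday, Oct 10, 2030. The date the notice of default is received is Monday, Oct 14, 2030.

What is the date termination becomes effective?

Jan 17, 2031

The last day of the cure period: Oct 14, 2030 + 7 days = Oct 21, 2030.
Adding 25 calendar days to Oct 21, 2030 gives Nov 15, 2030, which is the last day of the response period.
The last day of the notice period: Nov 15, 2030 + 44 days = Dec 29, 2030.
The date termination becomes effective: 19 calendar days after Dec 29, 2030 is Jan 17, 2031. Jan 17, 2031 is a Friday, so no roll-forward applies.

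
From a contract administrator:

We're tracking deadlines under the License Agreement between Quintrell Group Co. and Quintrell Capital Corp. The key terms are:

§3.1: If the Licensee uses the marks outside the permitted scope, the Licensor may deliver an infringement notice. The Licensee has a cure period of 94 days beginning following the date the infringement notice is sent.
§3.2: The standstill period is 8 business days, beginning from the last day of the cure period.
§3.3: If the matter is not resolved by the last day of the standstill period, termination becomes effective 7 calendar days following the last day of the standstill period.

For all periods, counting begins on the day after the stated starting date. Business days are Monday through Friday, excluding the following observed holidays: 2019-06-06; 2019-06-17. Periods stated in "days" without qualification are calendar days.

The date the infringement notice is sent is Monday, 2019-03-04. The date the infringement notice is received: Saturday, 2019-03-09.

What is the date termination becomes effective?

Adding 94 calendar days to 2019-03-04 gives 2019-06-06, which is the last day of the cure period.
From Thursday, 2019-06-06, 8 business days (Jun 7, Jun 10, Jun 11, Jun 12, Jun 13, Jun 14, Jun 18, Jun 19, skipping weekends and the listed holiday on Jun 17) brings us to Wednesday, 2019-06-19, which is the last day of the standstill period.
The date termination becomes effective: 2019-06-19 + 7 days = 2019-06-26.

2019-06-26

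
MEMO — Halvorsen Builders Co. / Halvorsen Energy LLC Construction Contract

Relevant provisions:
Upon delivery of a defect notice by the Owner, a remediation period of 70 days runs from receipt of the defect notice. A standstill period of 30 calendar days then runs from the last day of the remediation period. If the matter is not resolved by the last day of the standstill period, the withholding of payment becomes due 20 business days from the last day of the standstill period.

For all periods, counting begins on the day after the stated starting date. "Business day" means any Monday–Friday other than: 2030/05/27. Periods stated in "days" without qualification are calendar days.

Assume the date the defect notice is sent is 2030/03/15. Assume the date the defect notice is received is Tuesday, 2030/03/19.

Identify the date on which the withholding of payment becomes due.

2030/07/25

The last day of the remediation period: 2030/03/19 + 70 days = 2030/05/28.
The last day of the standstill period: 2030/05/28 + 30 days = 2030/06/27.
From Thursday, 2030/06/27, 20 business days (Jun 28, Jul 1, Jul 2, Jul 3, …, Jul 23, Jul 24, Jul 25, skipping weekends) brings us to Thursday, 2030/07/25, which is the date on which the withholding of payment becomes due.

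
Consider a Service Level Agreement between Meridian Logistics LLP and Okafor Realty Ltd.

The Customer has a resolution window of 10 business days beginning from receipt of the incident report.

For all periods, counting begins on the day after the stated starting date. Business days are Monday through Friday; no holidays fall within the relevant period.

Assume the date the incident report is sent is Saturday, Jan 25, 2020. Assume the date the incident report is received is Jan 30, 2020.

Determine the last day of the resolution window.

The last day of the resolution window: 10 business days after Thursday, Jan 30, 2020, skipping weekends — Jan 31, Feb 3, Feb 4, Feb 5, Feb 6, Feb 7, Feb 10, Feb 11, Feb 12, Feb 13 — lands on Thursday, Feb 13, 2020.

Feb 13, 2020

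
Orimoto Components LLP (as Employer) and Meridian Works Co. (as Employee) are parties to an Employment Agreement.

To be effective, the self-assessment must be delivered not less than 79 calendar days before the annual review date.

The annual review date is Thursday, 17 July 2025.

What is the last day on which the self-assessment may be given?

17 July 2025 minus 79 days is 29 April 2025.

29 April 2025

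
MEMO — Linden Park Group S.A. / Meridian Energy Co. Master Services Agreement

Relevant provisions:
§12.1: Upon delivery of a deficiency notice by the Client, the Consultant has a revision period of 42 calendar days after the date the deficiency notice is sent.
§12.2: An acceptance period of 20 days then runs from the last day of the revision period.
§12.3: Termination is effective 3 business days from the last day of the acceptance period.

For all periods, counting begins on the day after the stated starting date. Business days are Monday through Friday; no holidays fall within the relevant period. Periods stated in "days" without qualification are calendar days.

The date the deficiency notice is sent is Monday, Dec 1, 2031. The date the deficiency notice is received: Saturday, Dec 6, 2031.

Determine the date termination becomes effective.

The last day of the revision period: 42 calendar days after Dec 1, 2031 is Jan 12, 2032.
Adding 20 calendar days to Jan 12, 2032 gives Feb 1, 2032, which is the last day of the acceptance period.
The date termination becomes effective: 3 business days after Sunday, Feb 1, 2032, skipping weekends — Feb 2, Feb 3, Feb 4 — lands on Wednesday, Feb 4, 2032.

Feb 4, 2032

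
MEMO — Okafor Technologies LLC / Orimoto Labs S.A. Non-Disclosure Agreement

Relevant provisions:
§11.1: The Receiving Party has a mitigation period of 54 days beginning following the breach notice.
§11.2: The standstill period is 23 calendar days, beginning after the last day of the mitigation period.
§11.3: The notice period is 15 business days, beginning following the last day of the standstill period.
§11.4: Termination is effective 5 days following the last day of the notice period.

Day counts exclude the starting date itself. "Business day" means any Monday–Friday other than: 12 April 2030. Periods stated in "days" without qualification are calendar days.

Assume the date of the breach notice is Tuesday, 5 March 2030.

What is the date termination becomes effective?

16 June 2030

Adding 54 calendar days to 5 March 2030 gives 28 April 2030, which is the last day of the mitigation period.
The last day of the standstill period: 23 calendar days after 28 April 2030 is 21 May 2030.
The last day of the notice period: 15 business days after Tuesday, 21 May 2030, skipping weekends — May 22, May 23, May 24, May 27, …, Jun 7, Jun 10, Jun 11 — lands on Tuesday, 11 June 2030.
The date termination becomes effective: 5 calendar days after 11 June 2030 is 16 June 2030.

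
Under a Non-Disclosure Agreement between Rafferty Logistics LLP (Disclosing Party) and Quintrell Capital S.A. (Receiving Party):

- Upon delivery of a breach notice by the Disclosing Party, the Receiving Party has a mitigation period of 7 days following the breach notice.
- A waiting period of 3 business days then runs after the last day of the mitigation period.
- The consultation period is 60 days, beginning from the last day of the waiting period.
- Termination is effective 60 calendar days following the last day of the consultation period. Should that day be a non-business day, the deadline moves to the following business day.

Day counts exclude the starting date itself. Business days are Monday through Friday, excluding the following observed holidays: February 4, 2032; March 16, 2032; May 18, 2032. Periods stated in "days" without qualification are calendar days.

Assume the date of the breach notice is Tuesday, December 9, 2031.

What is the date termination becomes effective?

Adding 7 calendar days to December 9, 2031 gives December 16, 2031, which is the last day of the mitigation period.
The last day of the waiting period: 3 business days after Tuesday, December 16, 2031, skipping weekends — Dec 17, Dec 18, Dec 19 — lands on Friday, December 19, 2031.
Adding 60 calendar days to December 19, 2031 gives February 17, 2032, which is the last day of the consultation period.
The date termination becomes effective: February 17, 2032 + 60 days = April 17, 2032. That falls on a Saturday, so it rolls to the next business day, Monday, April 19, 2032.

April 19, 2032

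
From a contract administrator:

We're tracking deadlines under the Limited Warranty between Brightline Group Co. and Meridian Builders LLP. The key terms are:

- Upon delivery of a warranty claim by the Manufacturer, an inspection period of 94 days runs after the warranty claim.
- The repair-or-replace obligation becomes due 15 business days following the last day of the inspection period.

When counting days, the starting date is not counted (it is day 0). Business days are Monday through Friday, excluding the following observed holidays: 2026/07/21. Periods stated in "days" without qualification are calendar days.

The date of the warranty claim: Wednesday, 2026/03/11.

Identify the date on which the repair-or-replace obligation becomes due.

2026/07/03

Adding 94 calendar days to 2026/03/11 gives 2026/06/13, which is the last day of the inspection period.
The date on which the repair-or-replace obligation becomes due: counting 15 business days from Saturday, 2026/06/13 (Jun 15, Jun 16, Jun 17, Jun 18, …, Jul 1, Jul 2, Jul 3, skipping weekends) reaches Friday, 2026/07/03.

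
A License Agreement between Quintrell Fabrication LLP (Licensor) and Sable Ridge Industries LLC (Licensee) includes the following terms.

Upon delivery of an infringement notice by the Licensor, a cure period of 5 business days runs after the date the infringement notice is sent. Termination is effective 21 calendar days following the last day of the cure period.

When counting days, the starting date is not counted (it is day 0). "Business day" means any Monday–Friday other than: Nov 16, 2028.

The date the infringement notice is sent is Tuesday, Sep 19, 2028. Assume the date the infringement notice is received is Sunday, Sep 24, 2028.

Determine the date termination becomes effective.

Oct 17, 2028

The last day of the cure period: 5 business days after Tuesday, Sep 19, 2028, skipping weekends — Sep 20, Sep 21, Sep 22, Sep 25, Sep 26 — lands on Tuesday, Sep 26, 2028.
The date termination becomes effective: Sep 26, 2028 + 21 days = Oct 17, 2028.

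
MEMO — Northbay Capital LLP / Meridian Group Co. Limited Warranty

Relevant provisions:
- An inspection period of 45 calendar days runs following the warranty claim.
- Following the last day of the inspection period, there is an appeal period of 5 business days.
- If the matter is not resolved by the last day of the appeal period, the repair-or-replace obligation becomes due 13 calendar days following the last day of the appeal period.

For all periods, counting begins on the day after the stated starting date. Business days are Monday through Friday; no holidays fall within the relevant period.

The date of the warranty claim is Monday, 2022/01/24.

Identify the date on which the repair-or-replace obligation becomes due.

The last day of the inspection period: 2022/01/24 + 45 days = 2022/03/10.
The last day of the appeal period: counting 5 business days from Thursday, 2022/03/10 (Mar 11, Mar 14, Mar 15, Mar 16, Mar 17, skipping weekends) reaches Thursday, 2022/03/17.
Adding 13 calendar days to 2022/03/17 gives 2022/03/30, which is the date on which the repair-or-replace obligation becomes due.

2022/03/30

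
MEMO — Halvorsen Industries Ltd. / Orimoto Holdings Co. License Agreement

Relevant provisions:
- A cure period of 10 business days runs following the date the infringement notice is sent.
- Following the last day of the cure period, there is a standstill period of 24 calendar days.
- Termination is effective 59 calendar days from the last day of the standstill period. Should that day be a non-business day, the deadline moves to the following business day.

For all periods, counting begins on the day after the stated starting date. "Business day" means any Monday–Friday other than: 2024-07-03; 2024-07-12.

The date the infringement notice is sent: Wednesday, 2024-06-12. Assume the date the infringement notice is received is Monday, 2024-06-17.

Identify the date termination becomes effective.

The last day of the cure period: counting 10 business days from Wednesday, 2024-06-12 (Jun 13, Jun 14, Jun 17, Jun 18, Jun 19, Jun 20, Jun 21, Jun 24, Jun 25, Jun 26, skipping weekends) reaches Wednesday, 2024-06-26.
Adding 24 calendar days to 2024-06-26 gives 2024-07-20, which is the last day of the standstill period.
The date termination becomes effective: 59 calendar days after 2024-07-20 is 2024-09-17. 2024-09-17 is a Tuesday and is not a listed holiday, so no roll-forward applies.

2024-09-17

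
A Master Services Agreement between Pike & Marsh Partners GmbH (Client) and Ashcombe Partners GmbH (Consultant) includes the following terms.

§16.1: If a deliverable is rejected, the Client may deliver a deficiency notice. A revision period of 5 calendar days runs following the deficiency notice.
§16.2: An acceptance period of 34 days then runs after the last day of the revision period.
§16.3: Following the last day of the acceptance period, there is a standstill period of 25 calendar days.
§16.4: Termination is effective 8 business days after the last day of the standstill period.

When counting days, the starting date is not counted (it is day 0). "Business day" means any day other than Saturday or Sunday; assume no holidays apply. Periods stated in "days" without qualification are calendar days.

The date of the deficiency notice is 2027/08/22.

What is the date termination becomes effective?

2027/11/04

Adding 5 calendar days to 2027/08/22 gives 2027/08/27, which is the last day of the revision period.
Adding 34 calendar days to 2027/08/27 gives 2027/09/30, which is the last day of the acceptance period.
The last day of the standstill period: 2027/09/30 + 25 days = 2027/10/25.
From Monday, 2027/10/25, 8 business days (Oct 26, Oct 27, Oct 28, Oct 29, Nov 1, Nov 2, Nov 3, Nov 4, skipping weekends) brings us to Thursday, 2027/11/04, which is the date termination becomes effective.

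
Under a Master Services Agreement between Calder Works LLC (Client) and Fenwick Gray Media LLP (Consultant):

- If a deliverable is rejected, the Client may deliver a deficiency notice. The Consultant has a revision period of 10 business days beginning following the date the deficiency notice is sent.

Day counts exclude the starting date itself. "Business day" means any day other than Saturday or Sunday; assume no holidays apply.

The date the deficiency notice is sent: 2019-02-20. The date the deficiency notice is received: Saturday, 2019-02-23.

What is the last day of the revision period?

2019-03-06

The last day of the revision period: 10 business days after Wednesday, 2019-02-20, skipping weekends — Feb 21, Feb 22, Feb 25, Feb 26, Feb 27, Feb 28, Mar 1, Mar 4, Mar 5, Mar 6 — lands on Wednesday, 2019-03-06.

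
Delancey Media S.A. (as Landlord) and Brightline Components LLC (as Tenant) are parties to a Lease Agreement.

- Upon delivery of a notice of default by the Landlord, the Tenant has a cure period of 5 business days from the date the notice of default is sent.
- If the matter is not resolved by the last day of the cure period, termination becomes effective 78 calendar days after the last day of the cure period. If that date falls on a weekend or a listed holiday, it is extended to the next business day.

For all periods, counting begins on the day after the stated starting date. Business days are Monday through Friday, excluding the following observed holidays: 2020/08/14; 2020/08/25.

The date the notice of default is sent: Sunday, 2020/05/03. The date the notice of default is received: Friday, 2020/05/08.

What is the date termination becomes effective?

2020/07/27

From Sunday, 2020/05/03, 5 business days (May 4, May 5, May 6, May 7, May 8, skipping weekends) brings us to Friday, 2020/05/08, which is the last day of the cure period.
The date termination becomes effective: 78 calendar days after 2020/05/08 is 2020/07/25. That falls on a Saturday, so it rolls to the next business day, Monday, 2020/07/27.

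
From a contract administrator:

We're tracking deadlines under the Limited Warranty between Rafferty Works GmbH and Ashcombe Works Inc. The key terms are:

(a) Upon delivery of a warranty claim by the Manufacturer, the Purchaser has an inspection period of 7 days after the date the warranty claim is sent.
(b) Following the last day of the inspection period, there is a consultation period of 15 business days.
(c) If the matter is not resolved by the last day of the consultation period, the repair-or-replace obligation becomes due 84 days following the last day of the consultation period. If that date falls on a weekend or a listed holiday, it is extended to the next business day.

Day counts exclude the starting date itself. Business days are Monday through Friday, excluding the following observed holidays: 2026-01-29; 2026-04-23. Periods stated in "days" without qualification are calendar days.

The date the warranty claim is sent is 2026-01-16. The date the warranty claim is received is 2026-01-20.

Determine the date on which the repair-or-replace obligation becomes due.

2026-05-11

The last day of the inspection period: 2026-01-16 + 7 days = 2026-01-23.
From Friday, 2026-01-23, 15 business days (Jan 26, Jan 27, Jan 28, Jan 30, …, Feb 12, Feb 13, Feb 16, skipping weekends and the listed holiday on Jan 29) brings us to Monday, 2026-02-16, which is the last day of the consultation period.
The date on which the repair-or-replace obligation becomes due: 84 calendar days after 2026-02-16 is 2026-05-11. 2026-05-11 is a Monday and is not a listed holiday, so no roll-forward applies.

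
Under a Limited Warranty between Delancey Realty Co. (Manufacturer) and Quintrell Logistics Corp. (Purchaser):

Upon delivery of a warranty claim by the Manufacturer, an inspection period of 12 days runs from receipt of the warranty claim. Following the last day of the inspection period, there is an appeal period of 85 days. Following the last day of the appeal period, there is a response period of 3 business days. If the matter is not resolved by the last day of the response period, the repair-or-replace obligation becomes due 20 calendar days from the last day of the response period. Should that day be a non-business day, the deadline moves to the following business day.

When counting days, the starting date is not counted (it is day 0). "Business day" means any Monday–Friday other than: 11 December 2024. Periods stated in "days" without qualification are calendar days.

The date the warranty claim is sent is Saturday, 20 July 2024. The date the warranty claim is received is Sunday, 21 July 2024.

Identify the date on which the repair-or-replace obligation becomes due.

The last day of the inspection period: 12 calendar days after 21 July 2024 is 2 August 2024.
The last day of the appeal period: 2 August 2024 + 85 days = 26 October 2024.
The last day of the response period: 3 business days after Saturday, 26 October 2024, skipping weekends — Oct 28, Oct 29, Oct 30 — lands on Wednesday, 30 October 2024.
The date on which the repair-or-replace obligation becomes due: 30 October 2024 + 20 days = 19 November 2024. 19 November 2024 is a Tuesday and is not a listed holiday, so no roll-forward applies.

19 November 2024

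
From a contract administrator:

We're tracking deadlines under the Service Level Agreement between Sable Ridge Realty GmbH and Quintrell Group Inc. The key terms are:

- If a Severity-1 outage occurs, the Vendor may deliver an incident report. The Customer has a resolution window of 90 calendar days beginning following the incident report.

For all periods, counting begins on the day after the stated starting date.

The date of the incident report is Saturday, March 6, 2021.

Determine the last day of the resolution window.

June 4, 2021

The last day of the resolution window: 90 calendar days after March 6, 2021 is June 4, 2021.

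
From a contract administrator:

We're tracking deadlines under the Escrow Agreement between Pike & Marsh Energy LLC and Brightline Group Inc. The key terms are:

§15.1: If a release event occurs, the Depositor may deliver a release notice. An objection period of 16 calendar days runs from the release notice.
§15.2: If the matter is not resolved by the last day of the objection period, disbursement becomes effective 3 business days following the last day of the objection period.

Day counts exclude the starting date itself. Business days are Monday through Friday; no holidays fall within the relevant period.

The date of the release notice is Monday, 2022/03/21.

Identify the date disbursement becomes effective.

Adding 16 calendar days to 2022/03/21 gives 2022/04/06, which is the last day of the objection period.
The date disbursement becomes effective: 3 business days after Wednesday, 2022/04/06, skipping weekends — Apr 7, Apr 8, Apr 11 — lands on Monday, 2022/04/11.

2022/04/11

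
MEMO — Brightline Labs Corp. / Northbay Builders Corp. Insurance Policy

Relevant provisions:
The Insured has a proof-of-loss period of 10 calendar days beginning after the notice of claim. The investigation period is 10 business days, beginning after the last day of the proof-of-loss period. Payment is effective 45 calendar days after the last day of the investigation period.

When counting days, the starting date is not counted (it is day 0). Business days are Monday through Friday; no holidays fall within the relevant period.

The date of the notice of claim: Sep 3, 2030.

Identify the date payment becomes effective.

The last day of the proof-of-loss period: 10 calendar days after Sep 3, 2030 is Sep 13, 2030.
From Friday, Sep 13, 2030, 10 business days (Sep 16, Sep 17, Sep 18, Sep 19, Sep 20, Sep 23, Sep 24, Sep 25, Sep 26, Sep 27, skipping weekends) brings us to Friday, Sep 27, 2030, which is the last day of the investigation period.
Adding 45 calendar days to Sep 27, 2030 gives Nov 11, 2030, which is the date payment becomes effective.

Nov 11, 2030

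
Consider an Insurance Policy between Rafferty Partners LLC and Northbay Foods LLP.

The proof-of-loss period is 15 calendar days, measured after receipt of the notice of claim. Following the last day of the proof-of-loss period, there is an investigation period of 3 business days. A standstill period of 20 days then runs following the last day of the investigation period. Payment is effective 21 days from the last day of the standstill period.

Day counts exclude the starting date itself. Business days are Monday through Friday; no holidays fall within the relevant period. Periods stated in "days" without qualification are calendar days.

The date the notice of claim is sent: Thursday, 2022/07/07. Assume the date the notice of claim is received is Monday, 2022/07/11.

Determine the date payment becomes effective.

2022/09/08

The last day of the proof-of-loss period: 2022/07/11 + 15 days = 2022/07/26.
The last day of the investigation period: counting 3 business days from Tuesday, 2022/07/26 (Jul 27, Jul 28, Jul 29, skipping weekends) reaches Friday, 2022/07/29.
The last day of the standstill period: 20 calendar days after 2022/07/29 is 2022/08/18.
Adding 21 calendar days to 2022/08/18 gives 2022/09/08, which is the date payment becomes effective.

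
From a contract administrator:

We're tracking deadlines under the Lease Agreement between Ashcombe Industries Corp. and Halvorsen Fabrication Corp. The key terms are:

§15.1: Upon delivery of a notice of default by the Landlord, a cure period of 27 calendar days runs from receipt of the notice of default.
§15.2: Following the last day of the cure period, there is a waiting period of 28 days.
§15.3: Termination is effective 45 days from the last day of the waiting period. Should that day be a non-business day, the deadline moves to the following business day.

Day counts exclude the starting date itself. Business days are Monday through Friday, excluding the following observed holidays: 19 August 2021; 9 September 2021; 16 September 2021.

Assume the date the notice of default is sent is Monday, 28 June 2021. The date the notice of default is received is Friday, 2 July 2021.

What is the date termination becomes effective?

11 October 2021

Adding 27 calendar days to 2 July 2021 gives 29 July 2021, which is the last day of the cure period.
Adding 28 calendar days to 29 July 2021 gives 26 August 2021, which is the last day of the waiting period.
The date termination becomes effective: 45 calendar days after 26 August 2021 is 10 October 2021. That falls on a Sunday, so it rolls to the next business day, Monday, 11 October 2021.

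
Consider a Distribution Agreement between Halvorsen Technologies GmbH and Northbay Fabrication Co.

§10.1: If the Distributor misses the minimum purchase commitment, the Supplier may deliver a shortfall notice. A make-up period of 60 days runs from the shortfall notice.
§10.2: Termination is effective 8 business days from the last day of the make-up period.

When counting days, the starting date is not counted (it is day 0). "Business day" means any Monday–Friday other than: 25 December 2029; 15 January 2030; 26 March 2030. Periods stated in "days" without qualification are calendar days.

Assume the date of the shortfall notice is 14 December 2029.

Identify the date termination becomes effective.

Adding 60 calendar days to 14 December 2029 gives 12 February 2030, which is the last day of the make-up period.
The date termination becomes effective: 8 business days after Tuesday, 12 February 2030, skipping weekends — Feb 13, Feb 14, Feb 15, Feb 18, Feb 19, Feb 20, Feb 21, Feb 22 — lands on Friday, 22 February 2030.

22 February 2030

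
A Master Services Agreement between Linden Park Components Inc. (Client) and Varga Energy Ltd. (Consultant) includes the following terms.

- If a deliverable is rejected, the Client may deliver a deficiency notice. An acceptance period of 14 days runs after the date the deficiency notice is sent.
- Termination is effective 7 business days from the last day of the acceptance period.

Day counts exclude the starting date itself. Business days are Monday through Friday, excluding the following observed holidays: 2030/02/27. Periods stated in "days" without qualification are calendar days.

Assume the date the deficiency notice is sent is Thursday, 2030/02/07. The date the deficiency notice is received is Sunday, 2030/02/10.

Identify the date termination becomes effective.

2030/03/05

The last day of the acceptance period: 14 calendar days after 2030/02/07 is 2030/02/21.
The date termination becomes effective: 7 business days after Thursday, 2030/02/21, skipping weekends and the listed holiday on Feb 27 — Feb 22, Feb 25, Feb 26, Feb 28, Mar 1, Mar 4, Mar 5 — lands on Tuesday, 2030/03/05.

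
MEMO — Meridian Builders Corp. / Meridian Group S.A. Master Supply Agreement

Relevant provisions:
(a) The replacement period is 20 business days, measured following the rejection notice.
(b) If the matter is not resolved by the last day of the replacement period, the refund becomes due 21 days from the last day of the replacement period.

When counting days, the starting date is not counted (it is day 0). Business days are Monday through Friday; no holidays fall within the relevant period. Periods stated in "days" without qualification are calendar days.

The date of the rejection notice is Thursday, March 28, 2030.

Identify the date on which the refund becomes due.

May 16, 2030

The last day of the replacement period: 20 business days after Thursday, March 28, 2030, skipping weekends — Mar 29, Apr 1, Apr 2, Apr 3, …, Apr 23, Apr 24, Apr 25 — lands on Thursday, April 25, 2030.
The date on which the refund becomes due: 21 calendar days after April 25, 2030 is May 16, 2030.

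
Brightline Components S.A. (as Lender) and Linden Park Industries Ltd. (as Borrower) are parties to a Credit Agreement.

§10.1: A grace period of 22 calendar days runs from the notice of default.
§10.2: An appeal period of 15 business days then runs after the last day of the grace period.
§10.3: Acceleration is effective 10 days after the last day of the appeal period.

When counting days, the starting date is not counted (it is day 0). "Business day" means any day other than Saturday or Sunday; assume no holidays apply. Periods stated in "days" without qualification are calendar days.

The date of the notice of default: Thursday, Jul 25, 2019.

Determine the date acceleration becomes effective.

Adding 22 calendar days to Jul 25, 2019 gives Aug 16, 2019, which is the last day of the grace period.
The last day of the appeal period: counting 15 business days from Friday, Aug 16, 2019 (Aug 19, Aug 20, Aug 21, Aug 22, …, Sep 4, Sep 5, Sep 6, skipping weekends) reaches Friday, Sep 6, 2019.
Adding 10 calendar days to Sep 6, 2019 gives Sep 16, 2019, which is the date acceleration becomes effective.

Sep 16, 2019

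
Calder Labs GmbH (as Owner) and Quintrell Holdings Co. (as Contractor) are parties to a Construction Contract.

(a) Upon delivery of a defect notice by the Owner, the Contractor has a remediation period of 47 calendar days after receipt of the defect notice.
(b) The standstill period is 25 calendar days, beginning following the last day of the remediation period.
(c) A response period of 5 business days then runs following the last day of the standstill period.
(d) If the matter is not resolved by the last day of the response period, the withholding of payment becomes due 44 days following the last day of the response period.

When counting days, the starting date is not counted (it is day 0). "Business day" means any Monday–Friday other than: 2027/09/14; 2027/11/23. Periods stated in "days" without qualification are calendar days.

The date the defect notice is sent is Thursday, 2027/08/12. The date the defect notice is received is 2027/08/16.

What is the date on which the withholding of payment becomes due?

2027/12/17

The last day of the remediation period: 2027/08/16 + 47 days = 2027/10/02.
Adding 25 calendar days to 2027/10/02 gives 2027/10/27, which is the last day of the standstill period.
From Wednesday, 2027/10/27, 5 business days (Oct 28, Oct 29, Nov 1, Nov 2, Nov 3, skipping weekends) brings us to Wednesday, 2027/11/03, which is the last day of the response period.
The date on which the withholding of payment becomes due: 44 calendar days after 2027/11/03 is 2027/12/17.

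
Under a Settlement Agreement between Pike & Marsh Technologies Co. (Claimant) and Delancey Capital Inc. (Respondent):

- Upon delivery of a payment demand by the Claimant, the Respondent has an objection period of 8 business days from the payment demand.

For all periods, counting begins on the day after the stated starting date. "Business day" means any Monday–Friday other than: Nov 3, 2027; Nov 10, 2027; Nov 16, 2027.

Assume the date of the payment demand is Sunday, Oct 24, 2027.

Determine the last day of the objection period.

The last day of the objection period: counting 8 business days from Sunday, Oct 24, 2027 (Oct 25, Oct 26, Oct 27, Oct 28, Oct 29, Nov 1, Nov 2, Nov 4, skipping weekends and the listed holiday on Nov 3) reaches Thursday, Nov 4, 2027.

Nov 4, 2027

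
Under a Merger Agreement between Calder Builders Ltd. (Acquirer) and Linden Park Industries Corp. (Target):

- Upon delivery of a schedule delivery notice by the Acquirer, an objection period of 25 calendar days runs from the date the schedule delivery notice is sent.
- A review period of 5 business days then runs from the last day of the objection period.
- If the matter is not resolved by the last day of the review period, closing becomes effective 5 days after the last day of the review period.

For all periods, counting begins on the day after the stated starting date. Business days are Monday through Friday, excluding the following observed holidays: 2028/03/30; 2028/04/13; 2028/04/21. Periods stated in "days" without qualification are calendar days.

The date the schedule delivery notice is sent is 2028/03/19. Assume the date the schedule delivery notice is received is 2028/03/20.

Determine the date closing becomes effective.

The last day of the objection period: 2028/03/19 + 25 days = 2028/04/13.
From Thursday, 2028/04/13, 5 business days (Apr 14, Apr 17, Apr 18, Apr 19, Apr 20, skipping weekends) brings us to Thursday, 2028/04/20, which is the last day of the review period.
The date closing becomes effective: 5 calendar days after 2028/04/20 is 2028/04/25.

2028/04/25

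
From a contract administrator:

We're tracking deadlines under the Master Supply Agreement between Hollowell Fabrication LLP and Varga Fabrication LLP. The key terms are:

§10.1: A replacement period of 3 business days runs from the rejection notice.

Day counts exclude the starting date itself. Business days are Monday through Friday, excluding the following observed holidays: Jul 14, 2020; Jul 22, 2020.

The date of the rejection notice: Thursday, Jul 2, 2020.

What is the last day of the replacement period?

From Thursday, Jul 2, 2020, 3 business days (Jul 3, Jul 6, Jul 7, skipping weekends) brings us to Tuesday, Jul 7, 2020, which is the last day of the replacement period.

Jul 7, 2020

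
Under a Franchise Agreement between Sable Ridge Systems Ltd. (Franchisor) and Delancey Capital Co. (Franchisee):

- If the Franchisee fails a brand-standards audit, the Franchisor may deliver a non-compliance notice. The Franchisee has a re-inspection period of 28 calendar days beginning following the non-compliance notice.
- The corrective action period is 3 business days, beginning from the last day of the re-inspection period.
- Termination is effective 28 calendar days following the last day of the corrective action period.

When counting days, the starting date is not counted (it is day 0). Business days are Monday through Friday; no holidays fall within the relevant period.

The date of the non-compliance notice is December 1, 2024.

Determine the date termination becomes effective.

January 29, 2025

The last day of the re-inspection period: 28 calendar days after December 1, 2024 is December 29, 2024.
The last day of the corrective action period: counting 3 business days from Sunday, December 29, 2024 (Dec 30, Dec 31, Jan 1, skipping weekends) reaches Wednesday, January 1, 2025.
The date termination becomes effective: 28 calendar days after January 1, 2025 is January 29, 2025.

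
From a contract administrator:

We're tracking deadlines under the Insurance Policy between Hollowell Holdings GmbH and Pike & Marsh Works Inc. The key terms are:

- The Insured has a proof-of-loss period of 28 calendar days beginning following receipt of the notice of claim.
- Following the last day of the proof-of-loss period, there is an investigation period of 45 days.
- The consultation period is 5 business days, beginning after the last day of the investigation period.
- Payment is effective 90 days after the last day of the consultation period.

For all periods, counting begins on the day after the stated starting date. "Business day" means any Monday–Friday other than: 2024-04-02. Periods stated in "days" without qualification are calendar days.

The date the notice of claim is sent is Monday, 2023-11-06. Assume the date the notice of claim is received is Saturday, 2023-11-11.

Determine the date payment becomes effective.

Adding 28 calendar days to 2023-11-11 gives 2023-12-09, which is the last day of the proof-of-loss period.
The last day of the investigation period: 2023-12-09 + 45 days = 2024-01-23.
From Tuesday, 2024-01-23, 5 business days (Jan 24, Jan 25, Jan 26, Jan 29, Jan 30, skipping weekends) brings us to Tuesday, 2024-01-30, which is the last day of the consultation period.
Adding 90 calendar days to 2024-01-30 gives 2024-04-29, which is the date payment becomes effective.

2024-04-29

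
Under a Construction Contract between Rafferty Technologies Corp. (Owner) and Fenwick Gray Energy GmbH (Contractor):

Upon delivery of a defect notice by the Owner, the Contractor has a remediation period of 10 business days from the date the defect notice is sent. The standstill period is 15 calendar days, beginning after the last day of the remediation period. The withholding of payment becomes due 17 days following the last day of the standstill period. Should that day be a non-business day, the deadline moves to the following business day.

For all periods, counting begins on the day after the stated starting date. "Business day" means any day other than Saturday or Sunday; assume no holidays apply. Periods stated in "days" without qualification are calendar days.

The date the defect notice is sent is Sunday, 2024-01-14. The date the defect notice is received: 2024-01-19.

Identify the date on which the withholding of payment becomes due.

2024-02-27

The last day of the remediation period: counting 10 business days from Sunday, 2024-01-14 (Jan 15, Jan 16, Jan 17, Jan 18, Jan 19, Jan 22, Jan 23, Jan 24, Jan 25, Jan 26, skipping weekends) reaches Friday, 2024-01-26.
The last day of the standstill period: 2024-01-26 + 15 days = 2024-02-10.
Adding 17 calendar days to 2024-02-10 gives 2024-02-27, which is the date on which the withholding of payment becomes due. 2024-02-27 is a Tuesday, so no roll-forward applies.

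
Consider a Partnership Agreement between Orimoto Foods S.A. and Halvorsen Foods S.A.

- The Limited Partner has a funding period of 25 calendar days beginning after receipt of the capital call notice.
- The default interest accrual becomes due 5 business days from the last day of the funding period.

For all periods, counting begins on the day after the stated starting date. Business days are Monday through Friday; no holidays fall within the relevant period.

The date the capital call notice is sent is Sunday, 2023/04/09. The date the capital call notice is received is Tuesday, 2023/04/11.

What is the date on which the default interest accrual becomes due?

The last day of the funding period: 2023/04/11 + 25 days = 2023/05/06.
The date on which the default interest accrual becomes due: counting 5 business days from Saturday, 2023/05/06 (May 8, May 9, May 10, May 11, May 12, skipping weekends) reaches Friday, 2023/05/12.

2023/05/12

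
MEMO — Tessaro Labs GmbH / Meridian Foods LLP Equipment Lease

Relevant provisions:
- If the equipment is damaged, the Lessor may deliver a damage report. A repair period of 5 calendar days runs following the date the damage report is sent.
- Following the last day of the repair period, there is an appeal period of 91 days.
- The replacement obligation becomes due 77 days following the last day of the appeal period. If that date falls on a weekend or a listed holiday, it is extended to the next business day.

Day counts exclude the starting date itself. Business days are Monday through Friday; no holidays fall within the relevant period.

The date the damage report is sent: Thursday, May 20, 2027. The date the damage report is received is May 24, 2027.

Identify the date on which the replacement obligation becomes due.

Adding 5 calendar days to May 20, 2027 gives May 25, 2027, which is the last day of the repair period.
Adding 91 calendar days to May 25, 2027 gives Aug 24, 2027, which is the last day of the appeal period.
The date on which the replacement obligation becomes due: Aug 24, 2027 + 77 days = Nov 9, 2027. Nov 9, 2027 is a Tuesday, so no roll-forward applies.

Nov 9, 2027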